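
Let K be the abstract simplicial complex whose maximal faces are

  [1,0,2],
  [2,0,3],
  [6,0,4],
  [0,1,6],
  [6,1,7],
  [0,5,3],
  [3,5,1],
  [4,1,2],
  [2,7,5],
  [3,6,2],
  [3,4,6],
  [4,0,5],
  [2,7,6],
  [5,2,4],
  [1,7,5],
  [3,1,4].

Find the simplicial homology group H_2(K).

H_2 = Z.

Order the vertices as 0 < 1 < 2 < 3 < 4 < 5 < 6 < 7. Listing each simplex with vertices in this order, K has dimension 2 with simplices:

  0-simplices (8): [0], [1], [2], [3], [4], [5], [6], [7]
  1-simplices (24): (24 of them)
  2-simplices (16): [0,1,2], [0,1,6], [0,2,3], [0,3,5], [0,4,5], [0,4,6], [1,2,4], [1,3,4], [1,3,5], [1,5,7], [1,6,7], [2,3,6], [2,4,5], [2,5,7], [2,6,7], [3,4,6]

giving chain groups C_0 ≅ Z^8, C_1 ≅ Z^24, C_2 ≅ Z^16.

∂_1: C_1 → C_0 is given by ∂[p,q] = [q] − [p].
As a 8×24 matrix over Z this has rank 7, with invariant factors (1,1,1,1,1,1,1).

Boundary ∂_2: C_2 → C_1 acts by ∂[p,q,r] = [q,r] − [p,r] + [p,q]. For instance
  ∂[2,3,6] = [3,6] − [2,6] + [2,3],
  ∂[3,4,6] = [4,6] − [3,6] + [3,4].
This gives a 24×16 integer matrix of rank 15; reducing to Smith normal form yields diagonal entries (1,1,1,1,1,1,1,1,1,1,1,1,1,1,1).

Reading off H_k = ker ∂_k / im ∂_{k+1}:

  H_2: rank ker ∂_2 − rank ∂_3 = (16 − 15) − 0 = 1, and there is no ∂_3, so H_2 ≅ Z.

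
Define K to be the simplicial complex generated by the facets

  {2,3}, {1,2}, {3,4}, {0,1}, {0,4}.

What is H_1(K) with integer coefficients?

K has 5 vertices, 5 edges.
rank ∂_1 = 4, rank ∂_2 = 0 ⇒ b_1 = 5 − 4 − 0 = 1. So H_1 ≅ Z.

H_1 = Z.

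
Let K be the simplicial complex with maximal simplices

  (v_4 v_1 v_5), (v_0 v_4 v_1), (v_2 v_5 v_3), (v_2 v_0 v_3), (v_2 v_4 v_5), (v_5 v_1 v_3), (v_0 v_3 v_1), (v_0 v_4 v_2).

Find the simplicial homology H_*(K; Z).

We work with the vertex ordering v_0 < v_1 < v_2 < v_3 < v_4 < v_5. The simplices of K, each written with vertices in increasing order, are:

  0-simplices (6): [v_0], [v_1], [v_2], [v_3], [v_4], [v_5]
  1-simplices (12): [v_0,v_1], [v_0,v_2], [v_0,v_3], [v_0,v_4], [v_1,v_3], [v_1,v_4], [v_1,v_5], [v_2,v_3], [v_2,v_4], [v_2,v_5], [v_3,v_5], [v_4,v_5]
  2-simplices (8): [v_0,v_1,v_3], [v_0,v_1,v_4], [v_0,v_2,v_3], [v_0,v_2,v_4], [v_1,v_3,v_5], [v_1,v_4,v_5], [v_2,v_3,v_5], [v_2,v_4,v_5]

giving chain groups C_0 ≅ Z^6, C_1 ≅ Z^12, C_2 ≅ Z^8.

Boundary ∂_1: C_1 → C_0 is given by ∂[p,q] = [q] − [p]. For instance
  ∂[v_1,v_3] = [v_3] − [v_1].
The resulting 6×12 matrix has rank 5, and its Smith normal form has invariant factors (1,1,1,1,1).

The boundary map ∂_2: C_2 → C_1 maps a triangle to the signed sum of its edges. For instance
  ∂[v_0,v_1,v_4] = [v_1,v_4] − [v_0,v_4] + [v_0,v_1],
  ∂[v_1,v_4,v_5] = [v_4,v_5] − [v_1,v_5] + [v_1,v_4].
The resulting 12×8 matrix has rank 7, and its Smith normal form has invariant factors (1,1,1,1,1,1,1).

Reading off H_k = ker ∂_k / im ∂_{k+1}:

  H_0: rank C_0 − rank ∂_1 = 6 − 5 = 1, and the invariant factors of ∂_1 are all 1, so H_0 = Z.
  H_1: rank ker ∂_1 − rank ∂_2 = (12 − 5) − 7 = 0, and the invariant factors of ∂_2 are all 1, so H_1 = 0.
  H_2: rank ker ∂_2 − rank ∂_3 = (8 − 7) − 0 = 1, and there is no ∂_3, so H_2 = Z.

As a check, the Euler characteristic is 6 − 12 + 8 = 2, which agrees with 1 − 0 + 1 = 2.
(K is a triangulation of the 2-sphere S^2.)

H_0 = Z,  H_1 = 0,  H_2 = Z.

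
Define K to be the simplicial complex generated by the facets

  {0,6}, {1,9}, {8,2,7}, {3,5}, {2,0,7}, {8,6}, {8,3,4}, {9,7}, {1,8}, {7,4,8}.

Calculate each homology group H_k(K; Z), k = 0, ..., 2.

Fix the vertex order 0 < 1 < 2 < 3 < 4 < 5 < 6 < 7 < 8 < 9 and write every simplex with vertices in increasing order. Then dim K = 2 and the simplices of K are:

  0-simplices (10): [0], [1], [2], [3], [4], [5], [6], [7], [8], [9]
  1-simplices (15): [0,2], [0,6], [0,7], [1,8], [1,9], [2,7], [2,8], [3,4], [3,5], [3,8], [4,7], [4,8], [6,8], [7,8], [7,9]
  2-simplices (4): [0,2,7], [2,7,8], [3,4,8], [4,7,8]

so the chain groups are C_0 ≅ Z^10, C_1 ≅ Z^15, C_2 ≅ Z^4.

∂_1: C_1 → C_0 is given by ∂[p,q] = [q] − [p]. For instance
  ∂[0,6] = [6] − [0].
The resulting 10×15 matrix has rank 9, and its Smith normal form has invariant factors (1,1,1,1,1,1,1,1,1).

∂_2: C_2 → C_1 sends each 2-simplex [p,q,r] to [q,r] − [p,r] + [p,q]. For instance
  ∂[2,7,8] = [7,8] − [2,8] + [2,7],
  ∂[3,4,8] = [4,8] − [3,8] + [3,4].
This gives a 15×4 integer matrix of rank 4; reducing to Smith normal form yields diagonal entries (1,1,1,1).

Reading off H_k = ker ∂_k / im ∂_{k+1}:

  H_0: rank C_0 − rank ∂_1 = 10 − 9 = 1, and the invariant factors of ∂_1 are all 1, so H_0 ≅ Z.
  H_1: rank ker ∂_1 − rank ∂_2 = (15 − 9) − 4 = 2, and the invariant factors of ∂_2 are all 1, so H_1 ≅ Z^2.
  H_2: rank ker ∂_2 − rank ∂_3 = (4 − 4) − 0 = 0, and there is no ∂_3, so H_2 ≅ 0.

H_0 = Z,  H_1 = Z^2,  H_2 = 0.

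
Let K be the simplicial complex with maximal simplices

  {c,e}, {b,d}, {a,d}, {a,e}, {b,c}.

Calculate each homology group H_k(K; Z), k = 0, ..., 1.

Take the total order a < b < c < d < e on the vertex set. Then K (dimension 1) consists of the simplices:

  0-simplices (5): a, b, c, d, e
  1-simplices (5): ad, ae, bc, bd, ce

giving chain groups C_0 ≅ Z^5, C_1 ≅ Z^5.

The boundary map ∂_1: C_1 → C_0 maps an edge to its endpoints' difference, ∂[p,q] = q − p. For instance
  ∂bc = c − b.
This gives a 5×5 integer matrix of rank 4; reducing to Smith normal form yields diagonal entries (1,1,1,1).

Now H_k = ker ∂_k / im ∂_{k+1}, so:

  H_0: rank C_0 − rank ∂_1 = 5 − 4 = 1, and the invariant factors of ∂_1 are all 1, so H_0 ≅ Z.
  H_1: rank ker ∂_1 − rank ∂_2 = (5 − 4) − 0 = 1, and there is no ∂_2, so H_1 ≅ Z.

(K is a triangulation of the circle S^1.)

H_0 ≅ Z,  H_1 ≅ Z.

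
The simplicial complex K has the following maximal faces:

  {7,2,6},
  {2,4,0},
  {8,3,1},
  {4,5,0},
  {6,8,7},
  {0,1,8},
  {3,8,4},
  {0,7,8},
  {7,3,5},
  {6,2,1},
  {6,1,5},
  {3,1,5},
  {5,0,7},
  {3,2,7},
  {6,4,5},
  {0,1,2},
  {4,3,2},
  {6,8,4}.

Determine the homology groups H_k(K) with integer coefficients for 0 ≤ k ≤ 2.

K has 9 vertices, 27 edges, 18 triangles.
rank ∂_0 = 0, rank ∂_1 = 8 ⇒ b_0 = 9 − 0 − 8 = 1; all invariant factors of ∂_1 are 1 so no torsion. So H_0 = Z.
rank ∂_1 = 8, rank ∂_2 = 17 ⇒ b_1 = 27 − 8 − 17 = 2; all invariant factors of ∂_2 are 1 so no torsion. So H_1 = Z^2.
rank ∂_2 = 17, rank ∂_3 = 0 ⇒ b_2 = 18 − 17 − 0 = 1. So H_2 = Z.

H_0 = Z,  H_1 = Z^2,  H_2 = Z.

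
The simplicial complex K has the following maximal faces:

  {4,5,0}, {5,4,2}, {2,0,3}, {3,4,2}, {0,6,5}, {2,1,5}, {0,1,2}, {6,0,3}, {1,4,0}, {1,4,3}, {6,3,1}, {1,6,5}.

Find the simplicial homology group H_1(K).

H_1 ≅ Z/2.

Order the vertices as 0 < 1 < 2 < 3 < 4 < 5 < 6. Listing each simplex with vertices in this order, K has dimension 2 with simplices:

  0-simplices (7): [0], [1], [2], [3], [4], [5], [6]
  1-simplices (18): [0,1], [0,2], [0,3], [0,4], [0,5], [0,6], [1,2], [1,3], [1,4], [1,5], [1,6], [2,3], [2,4], [2,5], [3,4], [3,6], [4,5], [5,6]
  2-simplices (12): [0,1,2], [0,1,4], [0,2,3], [0,3,6], [0,4,5], [0,5,6], [1,2,5], [1,3,4], [1,3,6], [1,5,6], [2,3,4], [2,4,5]

so the chain groups are C_0 ≅ Z^7, C_1 ≅ Z^18, C_2 ≅ Z^12.

Boundary ∂_1: C_1 → C_0 is given by ∂[p,q] = [q] − [p]. For instance
  ∂[0,6] = [6] − [0].
The 7×18 boundary matrix has rank 6 and Smith normal form diag(1,1,1,1,1,1).

∂_2: C_2 → C_1 sends each 2-simplex [p,q,r] to [q,r] − [p,r] + [p,q]. For instance
  ∂[2,3,4] = [3,4] − [2,4] + [2,3],
  ∂[0,1,2] = [1,2] − [0,2] + [0,1].
This gives a 18×12 integer matrix of rank 12; reducing to Smith normal form yields diagonal entries (1,1,1,1,1,1,1,1,1,1,1,2).

Reading off H_k = ker ∂_k / im ∂_{k+1}:

  H_1: rank ker ∂_1 − rank ∂_2 = (18 − 6) − 12 = 0, and ∂_2 has invariant factor 2 > 1, so H_1 ≅ Z/2.

(K is a triangulation of the real projective plane RP^2.)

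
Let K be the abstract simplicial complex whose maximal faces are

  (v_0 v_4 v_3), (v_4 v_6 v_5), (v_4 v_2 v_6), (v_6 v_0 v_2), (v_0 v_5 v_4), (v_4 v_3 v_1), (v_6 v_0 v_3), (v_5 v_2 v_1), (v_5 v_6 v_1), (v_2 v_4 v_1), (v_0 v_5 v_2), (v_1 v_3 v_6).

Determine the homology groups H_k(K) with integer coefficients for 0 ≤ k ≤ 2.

H_0 = Z,  H_1 = Z_2,  H_2 = 0.

Take the total order v_0 < v_1 < v_2 < v_3 < v_4 < v_5 < v_6 on the vertex set. Then K (dimension 2) consists of the simplices:

  0-simplices (7): [v_0], [v_1], [v_2], [v_3], [v_4], [v_5], [v_6]
  1-simplices (18): (18 of them)
  2-simplices (12): (12 of them)

so the chain groups are C_0 ≅ Z^7, C_1 ≅ Z^18, C_2 ≅ Z^12.

∂_1: C_1 → C_0 sends each edge [p,q] (with p < q) to q − p. For instance
  ∂[v_5,v_6] = [v_6] − [v_5].
As a 7×18 matrix over Z this has rank 6, with invariant factors (1,1,1,1,1,1).

Boundary ∂_2: C_2 → C_1 maps a triangle to the signed sum of its edges. For instance
  ∂[v_1,v_2,v_4] = [v_2,v_4] − [v_1,v_4] + [v_1,v_2],
  ∂[v_4,v_5,v_6] = [v_5,v_6] − [v_4,v_6] + [v_4,v_5].
The 18×12 boundary matrix has rank 12 and Smith normal form diag(1,1,1,1,1,1,1,1,1,1,1,2).

From H_k ≅ ker(∂_k) / im(∂_{k+1}) we obtain:

  H_0: rank C_0 − rank ∂_1 = 7 − 6 = 1, and the invariant factors of ∂_1 are all 1, so H_0 = Z.
  H_1: rank ker ∂_1 − rank ∂_2 = (18 − 6) − 12 = 0, and ∂_2 has invariant factor 2 > 1, so H_1 = Z_2.
  H_2: rank ker ∂_2 − rank ∂_3 = (12 − 12) − 0 = 0, and there is no ∂_3, so H_2 = 0.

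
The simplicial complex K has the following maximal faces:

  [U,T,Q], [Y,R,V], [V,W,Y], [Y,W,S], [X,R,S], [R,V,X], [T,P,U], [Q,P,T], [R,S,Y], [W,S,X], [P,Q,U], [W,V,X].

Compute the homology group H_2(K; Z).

K has 10 vertices, 18 edges, 12 triangles.
rank ∂_2 = 10, rank ∂_3 = 0 ⇒ b_2 = 12 − 10 − 0 = 2. So H_2 ≅ Z^2.

H_2 ≅ Z^2.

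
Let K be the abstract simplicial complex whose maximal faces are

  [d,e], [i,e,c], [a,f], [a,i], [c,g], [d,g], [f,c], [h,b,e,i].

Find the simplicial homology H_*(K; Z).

H_0 ≅ Z,  H_1 ≅ Z^2,  H_2 = 0,  H_3 = 0.

Fix the vertex order a < b < c < d < e < f < g < h < i and write every simplex with vertices in increasing order. Then dim K = 3 and the simplices of K are:

  0-simplices (9): a, b, c, d, e, f, g, h, i
  1-simplices (14): af, ai, be, bh, bi, ce, cf, cg, ci, de, dg, eh, ei, hi
  2-simplices (5): beh, bei, bhi, cei, ehi
  3-simplices (1): behi

Hence C_0 ≅ Z^9, C_1 ≅ Z^14, C_2 ≅ Z^5, C_3 ≅ Z^1.

∂_1: C_1 → C_0 is given by ∂[p,q] = [q] − [p].
The 9×14 boundary matrix has rank 8 and Smith normal form diag(1,1,1,1,1,1,1,1).

Boundary ∂_2: C_2 → C_1 maps a triangle to the signed sum of its edges. For instance
  ∂bei = ei − bi + be,
  ∂cei = ei − ci + ce.
This gives a 14×5 integer matrix of rank 4; reducing to Smith normal form yields diagonal entries (1,1,1,1).

The boundary map ∂_3: C_3 → C_2 sends each 3-simplex σ to the alternating sum Σ_i (−1)^i (σ with its i-th vertex removed). For instance
  ∂behi = ehi − bhi + bei − beh.
As a 5×1 matrix over Z this has rank 1, with invariant factors (1).

From H_k ≅ ker(∂_k) / im(∂_{k+1}) we obtain:

  H_0: rank C_0 − rank ∂_1 = 9 − 8 = 1, and the invariant factors of ∂_1 are all 1, so H_0 = Z.
  H_1: rank ker ∂_1 − rank ∂_2 = (14 − 8) − 4 = 2, and the invariant factors of ∂_2 are all 1, so H_1 = Z^2.
  H_2: rank ker ∂_2 − rank ∂_3 = (5 − 4) − 1 = 0, and the invariant factors of ∂_3 are all 1, so H_2 = 0.
  H_3: rank ker ∂_3 − rank ∂_4 = (1 − 1) − 0 = 0, and there is no ∂_4, so H_3 = 0.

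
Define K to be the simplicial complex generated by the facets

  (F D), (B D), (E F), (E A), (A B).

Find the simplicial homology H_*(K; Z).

Take the total order A < B < D < E < F on the vertex set. Then K (dimension 1) consists of the simplices:

  0-simplices (5): A, B, D, E, F
  1-simplices (5): AB, AE, BD, DF, EF

giving chain groups C_0 ≅ Z^5, C_1 ≅ Z^5.

∂_1: C_1 → C_0 sends each edge [p,q] (with p < q) to q − p.
This gives a 5×5 integer matrix of rank 4; reducing to Smith normal form yields diagonal entries (1,1,1,1).

From H_k ≅ ker(∂_k) / im(∂_{k+1}) we obtain:

  H_0: rank C_0 − rank ∂_1 = 5 − 4 = 1, and the invariant factors of ∂_1 are all 1, so H_0 = Z.
  H_1: rank ker ∂_1 − rank ∂_2 = (5 − 4) − 0 = 1, and there is no ∂_2, so H_1 = Z.

H_0 = Z,  H_1 = Z.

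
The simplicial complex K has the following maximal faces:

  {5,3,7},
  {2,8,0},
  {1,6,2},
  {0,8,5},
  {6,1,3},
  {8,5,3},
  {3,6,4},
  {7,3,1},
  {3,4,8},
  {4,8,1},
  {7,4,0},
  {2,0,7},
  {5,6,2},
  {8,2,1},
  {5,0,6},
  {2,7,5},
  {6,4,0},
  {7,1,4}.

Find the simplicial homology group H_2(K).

H_2 ≅ 0.

Take the total order 0 < 1 < 2 < 3 < 4 < 5 < 6 < 7 < 8 on the vertex set. Then K (dimension 2) consists of the simplices:

  0-simplices (9): [0], [1], [2], [3], [4], [5], [6], [7], [8]
  1-simplices (27): (27 of them)
  2-simplices (18): [0,2,7], [0,2,8], [0,4,6], [0,4,7], [0,5,6], [0,5,8], [1,2,6], [1,2,8], [1,3,6], [1,3,7], [1,4,7], [1,4,8], [2,5,6], [2,5,7], [3,4,6], [3,4,8], [3,5,7], [3,5,8]

so the chain groups are C_0 ≅ Z^9, C_1 ≅ Z^27, C_2 ≅ Z^18.

The boundary map ∂_1: C_1 → C_0 sends each edge [p,q] (with p < q) to q − p. For instance
  ∂[1,8] = [8] − [1].
The 9×27 boundary matrix has rank 8 and Smith normal form diag(1,1,1,1,1,1,1,1).

The boundary map ∂_2: C_2 → C_1 acts by ∂[p,q,r] = [q,r] − [p,r] + [p,q]. For instance
  ∂[0,2,8] = [2,8] − [0,8] + [0,2],
  ∂[1,2,8] = [2,8] − [1,8] + [1,2].
The 27×18 boundary matrix has rank 18 and Smith normal form diag(1,1,1,1,1,1,1,1,1,1,1,1,1,1,1,1,1,2).

From H_k ≅ ker(∂_k) / im(∂_{k+1}) we obtain:

  H_2: rank ker ∂_2 − rank ∂_3 = (18 − 18) − 0 = 0, and there is no ∂_3, so H_2 ≅ 0.

(K is a triangulation of the Klein bottle.)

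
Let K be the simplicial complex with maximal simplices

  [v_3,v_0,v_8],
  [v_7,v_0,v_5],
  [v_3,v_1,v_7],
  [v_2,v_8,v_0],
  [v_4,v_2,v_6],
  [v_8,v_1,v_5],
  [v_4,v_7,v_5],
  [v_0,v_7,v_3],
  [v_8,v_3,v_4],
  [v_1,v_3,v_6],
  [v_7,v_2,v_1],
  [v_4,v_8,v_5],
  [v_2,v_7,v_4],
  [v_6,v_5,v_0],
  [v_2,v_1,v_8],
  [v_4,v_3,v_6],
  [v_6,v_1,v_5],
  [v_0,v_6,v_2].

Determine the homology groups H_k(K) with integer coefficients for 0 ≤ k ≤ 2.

H_0 ≅ Z,  H_1 ≅ Z^2,  H_2 ≅ Z.

Fix the vertex order v_0 < v_1 < v_2 < v_3 < v_4 < v_5 < v_6 < v_7 < v_8 and write every simplex with vertices in increasing order. Then dim K = 2 and the simplices of K are:

  0-simplices (9): [v_0], [v_1], [v_2], [v_3], [v_4], [v_5], [v_6], [v_7], [v_8]
  1-simplices (27): (27 of them)
  2-simplices (18): (18 of them)

giving chain groups C_0 ≅ Z^9, C_1 ≅ Z^27, C_2 ≅ Z^18.

∂_1: C_1 → C_0 maps an edge to its endpoints' difference, ∂[p,q] = q − p. For instance
  ∂[v_0,v_2] = [v_2] − [v_0].
The 9×27 boundary matrix has rank 8 and Smith normal form diag(1,1,1,1,1,1,1,1).

∂_2: C_2 → C_1 maps a triangle to the signed sum of its edges. For instance
  ∂[v_3,v_4,v_6] = [v_4,v_6] − [v_3,v_6] + [v_3,v_4],
  ∂[v_0,v_3,v_7] = [v_3,v_7] − [v_0,v_7] + [v_0,v_3].
The resulting 27×18 matrix has rank 17, and its Smith normal form has invariant factors (1,1,1,1,1,1,1,1,1,1,1,1,1,1,1,1,1).

Reading off H_k = ker ∂_k / im ∂_{k+1}:

  H_0: rank C_0 − rank ∂_1 = 9 − 8 = 1, and the invariant factors of ∂_1 are all 1, so H_0 ≅ Z.
  H_1: rank ker ∂_1 − rank ∂_2 = (27 − 8) − 17 = 2, and the invariant factors of ∂_2 are all 1, so H_1 ≅ Z^2.
  H_2: rank ker ∂_2 − rank ∂_3 = (18 − 17) − 0 = 1, and there is no ∂_3, so H_2 ≅ Z.

(K is a triangulation of the torus T^2.)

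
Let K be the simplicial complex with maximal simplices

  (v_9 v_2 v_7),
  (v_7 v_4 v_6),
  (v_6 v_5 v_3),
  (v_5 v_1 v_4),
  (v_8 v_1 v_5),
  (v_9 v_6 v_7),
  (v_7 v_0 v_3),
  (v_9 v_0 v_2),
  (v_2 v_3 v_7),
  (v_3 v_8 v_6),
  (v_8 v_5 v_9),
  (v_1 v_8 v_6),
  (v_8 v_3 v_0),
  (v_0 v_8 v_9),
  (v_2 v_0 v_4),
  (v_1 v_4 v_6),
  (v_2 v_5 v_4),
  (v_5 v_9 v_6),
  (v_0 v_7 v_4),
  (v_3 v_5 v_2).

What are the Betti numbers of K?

We work with the vertex ordering v_0 < v_1 < v_2 < v_3 < v_4 < v_5 < v_6 < v_7 < v_8 < v_9. The simplices of K, each written with vertices in increasing order, are:

  0-simplices (10): [v_0], [v_1], [v_2], [v_3], [v_4], [v_5], [v_6], [v_7], [v_8], [v_9]
  1-simplices (30): (30 of them)
  2-simplices (20): (20 of them)

Hence C_0 ≅ Z^10, C_1 ≅ Z^30, C_2 ≅ Z^20.

Boundary ∂_1: C_1 → C_0 sends each edge [p,q] (with p < q) to q − p.
The resulting 10×30 matrix has rank 9, and its Smith normal form has invariant factors (1,1,1,1,1,1,1,1,1).

∂_2: C_2 → C_1 sends each 2-simplex [p,q,r] to [q,r] − [p,r] + [p,q]. For instance
  ∂[v_0,v_2,v_9] = [v_2,v_9] − [v_0,v_9] + [v_0,v_2],
  ∂[v_0,v_8,v_9] = [v_8,v_9] − [v_0,v_9] + [v_0,v_8].
The 30×20 boundary matrix has rank 20 and Smith normal form diag(1,1,1,1,1,1,1,1,1,1,1,1,1,1,1,1,1,1,1,2).

Reading off H_k = ker ∂_k / im ∂_{k+1}:

  H_0: rank C_0 − rank ∂_1 = 10 − 9 = 1, and the invariant factors of ∂_1 are all 1, so H_0 ≅ Z.
  H_1: rank ker ∂_1 − rank ∂_2 = (30 − 9) − 20 = 1, and ∂_2 has invariant factor 2 > 1, so H_1 ≅ Z × Z/2.
  H_2: rank ker ∂_2 − rank ∂_3 = (20 − 20) − 0 = 0, and there is no ∂_3, so H_2 ≅ 0.

Hence the Betti numbers are b_0 = 1, b_1 = 1, b_2 = 0.

b_0 = 1, b_1 = 1, b_2 = 0.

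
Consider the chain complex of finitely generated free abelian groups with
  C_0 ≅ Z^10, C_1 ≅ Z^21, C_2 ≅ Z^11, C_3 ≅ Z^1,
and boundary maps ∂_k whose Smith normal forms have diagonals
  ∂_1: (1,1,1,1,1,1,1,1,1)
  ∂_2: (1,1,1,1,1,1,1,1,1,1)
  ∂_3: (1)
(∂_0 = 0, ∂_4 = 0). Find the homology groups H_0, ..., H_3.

H_0: b_0 = 10 − 0 − 9 = 1; torsion from ∂_1 factors > 1: none. So H_0 ≅ Z.
H_1: b_1 = 21 − 9 − 10 = 2; torsion from ∂_2 factors > 1: none. So H_1 ≅ Z^2.
H_2: b_2 = 11 − 10 − 1 = 0; torsion from ∂_3 factors > 1: none. So H_2 ≅ 0.
H_3: b_3 = 1 − 1 − 0 = 0; torsion from ∂_4 factors > 1: none. So H_3 ≅ 0.

H_0 ≅ Z,  H_1 ≅ Z^2,  H_2 = 0,  H_3 = 0.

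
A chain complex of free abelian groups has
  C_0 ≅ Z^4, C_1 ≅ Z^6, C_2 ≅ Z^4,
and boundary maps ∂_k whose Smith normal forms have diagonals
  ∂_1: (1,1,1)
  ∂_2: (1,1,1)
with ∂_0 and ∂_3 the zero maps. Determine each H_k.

H_0: b_0 = 4 − 0 − 3 = 1; torsion from ∂_1 factors > 1: none. So H_0 = Z.
H_1: b_1 = 6 − 3 − 3 = 0; torsion from ∂_2 factors > 1: none. So H_1 = 0.
H_2: b_2 = 4 − 3 − 0 = 1; torsion from ∂_3 factors > 1: none. So H_2 = Z.

H_0 = Z,  H_1 = 0,  H_2 = Z.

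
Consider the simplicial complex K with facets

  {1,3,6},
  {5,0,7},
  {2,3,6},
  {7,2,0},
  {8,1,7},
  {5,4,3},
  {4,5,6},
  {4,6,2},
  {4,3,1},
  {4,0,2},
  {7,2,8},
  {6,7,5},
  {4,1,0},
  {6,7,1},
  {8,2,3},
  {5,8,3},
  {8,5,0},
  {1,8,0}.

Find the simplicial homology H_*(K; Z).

K has 9 vertices, 27 edges, 18 triangles.
rank ∂_0 = 0, rank ∂_1 = 8 ⇒ b_0 = 9 − 0 − 8 = 1; all invariant factors of ∂_1 are 1 so no torsion. So H_0 = Z.
rank ∂_1 = 8, rank ∂_2 = 18 ⇒ b_1 = 27 − 8 − 18 = 1; ∂_2 has invariant factor(s) [2] giving torsion. So H_1 = Z × Z/2.
rank ∂_2 = 18, rank ∂_3 = 0 ⇒ b_2 = 18 − 18 − 0 = 0. So H_2 = 0.

H_0 ≅ Z,  H_1 ≅ Z × Z/2,  H_2 = 0.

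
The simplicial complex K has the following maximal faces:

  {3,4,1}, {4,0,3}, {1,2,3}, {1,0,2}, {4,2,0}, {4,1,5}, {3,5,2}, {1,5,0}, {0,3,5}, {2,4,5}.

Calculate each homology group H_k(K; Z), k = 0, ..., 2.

H_0 ≅ Z,  H_1 ≅ Z/2,  H_2 = 0.

We work with the vertex ordering 0 < 1 < 2 < 3 < 4 < 5. The simplices of K, each written with vertices in increasing order, are:

  0-simplices (6): [0], [1], [2], [3], [4], [5]
  1-simplices (15): [0,1], [0,2], [0,3], [0,4], [0,5], [1,2], [1,3], [1,4], [1,5], [2,3], [2,4], [2,5], [3,4], [3,5], [4,5]
  2-simplices (10): [0,1,2], [0,1,5], [0,2,4], [0,3,4], [0,3,5], [1,2,3], [1,3,4], [1,4,5], [2,3,5], [2,4,5]

so the chain groups are C_0 ≅ Z^6, C_1 ≅ Z^15, C_2 ≅ Z^10.

∂_1: C_1 → C_0 sends each edge [p,q] (with p < q) to q − p.
As a 6×15 matrix over Z this has rank 5, with invariant factors (1,1,1,1,1).

∂_2: C_2 → C_1 acts by ∂[p,q,r] = [q,r] − [p,r] + [p,q]. For instance
  ∂[0,3,4] = [3,4] − [0,4] + [0,3],
  ∂[1,4,5] = [4,5] − [1,5] + [1,4].
The 15×10 boundary matrix has rank 10 and Smith normal form diag(1,1,1,1,1,1,1,1,1,2).

From H_k ≅ ker(∂_k) / im(∂_{k+1}) we obtain:

  H_0: rank C_0 − rank ∂_1 = 6 − 5 = 1, and the invariant factors of ∂_1 are all 1, so H_0 = Z.
  H_1: rank ker ∂_1 − rank ∂_2 = (15 − 5) − 10 = 0, and ∂_2 has invariant factor 2 > 1, so H_1 = Z/2.
  H_2: rank ker ∂_2 − rank ∂_3 = (10 − 10) − 0 = 0, and there is no ∂_3, so H_2 = 0.

As a check, the Euler characteristic is 6 − 15 + 10 = 1, which agrees with 1 − 0 + 0 = 1.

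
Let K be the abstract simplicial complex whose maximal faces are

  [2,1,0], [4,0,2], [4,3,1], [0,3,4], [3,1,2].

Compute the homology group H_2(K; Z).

H_2 ≅ 0.

Order the vertices as 0 < 1 < 2 < 3 < 4. Listing each simplex with vertices in this order, K has dimension 2 with simplices:

  0-simplices (5): [0], [1], [2], [3], [4]
  1-simplices (10): [0,1], [0,2], [0,3], [0,4], [1,2], [1,3], [1,4], [2,3], [2,4], [3,4]
  2-simplices (5): [0,1,2], [0,2,4], [0,3,4], [1,2,3], [1,3,4]

giving chain groups C_0 ≅ Z^5, C_1 ≅ Z^10, C_2 ≅ Z^5.

The boundary map ∂_1: C_1 → C_0 sends each edge [p,q] (with p < q) to q − p.
As a 5×10 matrix over Z this has rank 4, with invariant factors (1,1,1,1).

∂_2: C_2 → C_1 sends each 2-simplex [p,q,r] to [q,r] − [p,r] + [p,q]. For instance
  ∂[0,2,4] = [2,4] − [0,4] + [0,2],
  ∂[0,3,4] = [3,4] − [0,4] + [0,3].
The 10×5 boundary matrix has rank 5 and Smith normal form diag(1,1,1,1,1).

Now H_k = ker ∂_k / im ∂_{k+1}, so:

  H_2: rank ker ∂_2 − rank ∂_3 = (5 − 5) − 0 = 0, and there is no ∂_3, so H_2 = 0.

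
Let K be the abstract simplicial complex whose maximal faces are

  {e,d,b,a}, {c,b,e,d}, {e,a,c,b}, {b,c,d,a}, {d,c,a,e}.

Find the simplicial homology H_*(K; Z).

H_0 = Z,  H_1 = 0,  H_2 = 0,  H_3 = Z.

Take the total order a < b < c < d < e on the vertex set. Then K (dimension 3) consists of the simplices:

  0-simplices (5): a, b, c, d, e
  1-simplices (10): ab, ac, ad, ae, bc, bd, be, cd, ce, de
  2-simplices (10): abc, abd, abe, acd, ace, ade, bcd, bce, bde, cde
  3-simplices (5): abcd, abce, abde, acde, bcde

so the chain groups are C_0 ≅ Z^5, C_1 ≅ Z^10, C_2 ≅ Z^10, C_3 ≅ Z^5.

Boundary ∂_1: C_1 → C_0 is given by ∂[p,q] = [q] − [p]. For instance
  ∂bd = d − b.
As a 5×10 matrix over Z this has rank 4, with invariant factors (1,1,1,1).

The boundary map ∂_2: C_2 → C_1 acts by ∂[p,q,r] = [q,r] − [p,r] + [p,q]. For instance
  ∂bce = ce − be + bc,
  ∂abe = be − ae + ab.
As a 10×10 matrix over Z this has rank 6, with invariant factors (1,1,1,1,1,1).

The boundary map ∂_3: C_3 → C_2 sends each 3-simplex σ to the alternating sum Σ_i (−1)^i (σ with its i-th vertex removed). For instance
  ∂abcd = bcd − acd + abd − abc,
  ∂abce = bce − ace + abe − abc.
The resulting 10×5 matrix has rank 4, and its Smith normal form has invariant factors (1,1,1,1).

Now H_k = ker ∂_k / im ∂_{k+1}, so:

  H_0: rank C_0 − rank ∂_1 = 5 − 4 = 1, and the invariant factors of ∂_1 are all 1, so H_0 = Z.
  H_1: rank ker ∂_1 − rank ∂_2 = (10 − 4) − 6 = 0, and the invariant factors of ∂_2 are all 1, so H_1 = 0.
  H_2: rank ker ∂_2 − rank ∂_3 = (10 − 6) − 4 = 0, and the invariant factors of ∂_3 are all 1, so H_2 = 0.
  H_3: rank ker ∂_3 − rank ∂_4 = (5 − 4) − 0 = 1, and there is no ∂_4, so H_3 = Z.

As a check, the Euler characteristic is 5 − 10 + 10 − 5 = 0, which agrees with 1 − 0 + 0 − 1 = 0.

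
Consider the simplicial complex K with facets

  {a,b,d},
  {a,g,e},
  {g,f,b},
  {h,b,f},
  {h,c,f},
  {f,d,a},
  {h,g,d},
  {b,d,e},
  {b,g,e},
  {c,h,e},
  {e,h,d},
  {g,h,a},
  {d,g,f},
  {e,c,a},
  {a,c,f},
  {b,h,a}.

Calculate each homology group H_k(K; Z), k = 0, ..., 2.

H_0 = Z,  H_1 = Z^2,  H_2 = Z.

Order the vertices as a < b < c < d < e < f < g < h. Listing each simplex with vertices in this order, K has dimension 2 with simplices:

  0-simplices (8): a, b, c, d, e, f, g, h
  1-simplices (24): ab, ac, ad, ae, af, ag, ah, bd, be, bf, bg, bh, ce, cf, ch, de, df, dg, dh, eg, eh, fg, fh, gh
  2-simplices (16): abd, abh, ace, acf, adf, aeg, agh, bde, beg, bfg, bfh, ceh, cfh, deh, dfg, dgh

so the chain groups are C_0 ≅ Z^8, C_1 ≅ Z^24, C_2 ≅ Z^16.

∂_1: C_1 → C_0 is given by ∂[p,q] = [q] − [p]. For instance
  ∂bd = d − b.
This gives a 8×24 integer matrix of rank 7; reducing to Smith normal form yields diagonal entries (1,1,1,1,1,1,1).

∂_2: C_2 → C_1 maps a triangle to the signed sum of its edges. For instance
  ∂ace = ce − ae + ac,
  ∂bde = de − be + bd.
The 24×16 boundary matrix has rank 15 and Smith normal form diag(1,1,1,1,1,1,1,1,1,1,1,1,1,1,1).

From H_k ≅ ker(∂_k) / im(∂_{k+1}) we obtain:

  H_0: rank C_0 − rank ∂_1 = 8 − 7 = 1, and the invariant factors of ∂_1 are all 1, so H_0 ≅ Z.
  H_1: rank ker ∂_1 − rank ∂_2 = (24 − 7) − 15 = 2, and the invariant factors of ∂_2 are all 1, so H_1 ≅ Z^2.
  H_2: rank ker ∂_2 − rank ∂_3 = (16 − 15) − 0 = 1, and there is no ∂_3, so H_2 ≅ Z.

As a check, the Euler characteristic is 8 − 24 + 16 = 0, which agrees with 1 − 2 + 1 = 0.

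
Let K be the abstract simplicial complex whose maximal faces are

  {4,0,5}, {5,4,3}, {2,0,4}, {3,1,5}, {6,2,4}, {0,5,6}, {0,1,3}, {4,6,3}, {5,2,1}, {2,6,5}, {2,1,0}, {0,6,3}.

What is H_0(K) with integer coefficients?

H_0 ≅ Z.

Order the vertices as 0 < 1 < 2 < 3 < 4 < 5 < 6. Listing each simplex with vertices in this order, K has dimension 2 with simplices:

  0-simplices (7): [0], [1], [2], [3], [4], [5], [6]
  1-simplices (18): [0,1], [0,2], [0,3], [0,4], [0,5], [0,6], [1,2], [1,3], [1,5], [2,4], [2,5], [2,6], [3,4], [3,5], [3,6], [4,5], [4,6], [5,6]
  2-simplices (12): [0,1,2], [0,1,3], [0,2,4], [0,3,6], [0,4,5], [0,5,6], [1,2,5], [1,3,5], [2,4,6], [2,5,6], [3,4,5], [3,4,6]

so the chain groups are C_0 ≅ Z^7, C_1 ≅ Z^18, C_2 ≅ Z^12.

Boundary ∂_1: C_1 → C_0 is given by ∂[p,q] = [q] − [p]. For instance
  ∂[1,2] = [2] − [1].
The resulting 7×18 matrix has rank 6, and its Smith normal form has invariant factors (1,1,1,1,1,1).

Boundary ∂_2: C_2 → C_1 maps a triangle to the signed sum of its edges. For instance
  ∂[0,4,5] = [4,5] − [0,5] + [0,4],
  ∂[0,3,6] = [3,6] − [0,6] + [0,3].
The resulting 18×12 matrix has rank 12, and its Smith normal form has invariant factors (1,1,1,1,1,1,1,1,1,1,1,2).

Reading off H_k = ker ∂_k / im ∂_{k+1}:

  H_0: rank C_0 − rank ∂_1 = 7 − 6 = 1, and the invariant factors of ∂_1 are all 1, so H_0 = Z.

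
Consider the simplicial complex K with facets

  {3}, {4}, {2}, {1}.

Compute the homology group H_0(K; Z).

We work with the vertex ordering 1 < 2 < 3 < 4. The simplices of K, each written with vertices in increasing order, are:

  0-simplices (4): [1], [2], [3], [4]

giving chain groups C_0 ≅ Z^4.

From H_k ≅ ker(∂_k) / im(∂_{k+1}) we obtain:

  H_0: rank C_0 − rank ∂_1 = 4 − 0 = 4, and there is no ∂_1, so H_0 = Z^4.

H_0 ≅ Z^4.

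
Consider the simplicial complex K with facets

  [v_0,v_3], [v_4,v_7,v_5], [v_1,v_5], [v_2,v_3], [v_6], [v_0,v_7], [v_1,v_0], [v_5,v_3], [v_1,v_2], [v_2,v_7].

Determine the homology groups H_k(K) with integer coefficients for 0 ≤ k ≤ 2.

We work with the vertex ordering v_0 < v_1 < v_2 < v_3 < v_4 < v_5 < v_6 < v_7. The simplices of K, each written with vertices in increasing order, are:

  0-simplices (8): [v_0], [v_1], [v_2], [v_3], [v_4], [v_5], [v_6], [v_7]
  1-simplices (11): [v_0,v_1], [v_0,v_3], [v_0,v_7], [v_1,v_2], [v_1,v_5], [v_2,v_3], [v_2,v_7], [v_3,v_5], [v_4,v_5], [v_4,v_7], [v_5,v_7]
  2-simplices (1): [v_4,v_5,v_7]

giving chain groups C_0 ≅ Z^8, C_1 ≅ Z^11, C_2 ≅ Z^1.

The boundary map ∂_1: C_1 → C_0 maps an edge to its endpoints' difference, ∂[p,q] = q − p. For instance
  ∂[v_3,v_5] = [v_5] − [v_3].
The resulting 8×11 matrix has rank 6, and its Smith normal form has invariant factors (1,1,1,1,1,1).

The boundary map ∂_2: C_2 → C_1 maps a triangle to the signed sum of its edges. For instance
  ∂[v_4,v_5,v_7] = [v_5,v_7] − [v_4,v_7] + [v_4,v_5].
This gives a 11×1 integer matrix of rank 1; reducing to Smith normal form yields diagonal entries (1).

Now H_k = ker ∂_k / im ∂_{k+1}, so:

  H_0: rank C_0 − rank ∂_1 = 8 − 6 = 2, and the invariant factors of ∂_1 are all 1, so H_0 = Z^2.
  H_1: rank ker ∂_1 − rank ∂_2 = (11 − 6) − 1 = 4, and the invariant factors of ∂_2 are all 1, so H_1 = Z^4.
  H_2: rank ker ∂_2 − rank ∂_3 = (1 − 1) − 0 = 0, and there is no ∂_3, so H_2 = 0.

H_0 = Z^2,  H_1 = Z^4,  H_2 = 0.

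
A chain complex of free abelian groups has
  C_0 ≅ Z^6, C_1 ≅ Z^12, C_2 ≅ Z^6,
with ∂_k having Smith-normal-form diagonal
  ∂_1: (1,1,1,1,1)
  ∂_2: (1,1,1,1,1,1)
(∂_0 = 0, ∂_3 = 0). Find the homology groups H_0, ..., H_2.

H_0: b_0 = 6 − 0 − 5 = 1; torsion from ∂_1 factors > 1: none. So H_0 ≅ Z.
H_1: b_1 = 12 − 5 − 6 = 1; torsion from ∂_2 factors > 1: none. So H_1 ≅ Z.
H_2: b_2 = 6 − 6 − 0 = 0; torsion from ∂_3 factors > 1: none. So H_2 ≅ 0.

H_0 ≅ Z,  H_1 ≅ Z,  H_2 = 0.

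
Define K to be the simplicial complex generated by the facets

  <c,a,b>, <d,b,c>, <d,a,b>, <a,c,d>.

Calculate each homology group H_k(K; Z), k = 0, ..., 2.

Take the total order a < b < c < d on the vertex set. Then K (dimension 2) consists of the simplices:

  0-simplices (4): a, b, c, d
  1-simplices (6): ab, ac, ad, bc, bd, cd
  2-simplices (4): abc, abd, acd, bcd

Hence C_0 ≅ Z^4, C_1 ≅ Z^6, C_2 ≅ Z^4.

∂_1: C_1 → C_0 is given by ∂[p,q] = [q] − [p].
This gives a 4×6 integer matrix of rank 3; reducing to Smith normal form yields diagonal entries (1,1,1).

∂_2: C_2 → C_1 acts by ∂[p,q,r] = [q,r] − [p,r] + [p,q]. For instance
  ∂bcd = cd − bd + bc,
  ∂abd = bd − ad + ab.
The 6×4 boundary matrix has rank 3 and Smith normal form diag(1,1,1).

From H_k ≅ ker(∂_k) / im(∂_{k+1}) we obtain:

  H_0: rank C_0 − rank ∂_1 = 4 − 3 = 1, and the invariant factors of ∂_1 are all 1, so H_0 ≅ Z.
  H_1: rank ker ∂_1 − rank ∂_2 = (6 − 3) − 3 = 0, and the invariant factors of ∂_2 are all 1, so H_1 ≅ 0.
  H_2: rank ker ∂_2 − rank ∂_3 = (4 − 3) − 0 = 1, and there is no ∂_3, so H_2 ≅ Z.

As a check, the Euler characteristic is 4 − 6 + 4 = 2, which agrees with 1 − 0 + 1 = 2.

H_0 = Z,  H_1 = 0,  H_2 = Z.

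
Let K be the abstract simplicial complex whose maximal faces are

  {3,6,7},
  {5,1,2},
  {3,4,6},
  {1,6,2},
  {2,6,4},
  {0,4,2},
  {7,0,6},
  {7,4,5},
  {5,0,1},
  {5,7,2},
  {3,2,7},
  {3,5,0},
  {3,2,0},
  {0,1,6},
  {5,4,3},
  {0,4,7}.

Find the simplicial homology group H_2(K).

H_2 = Z.

Take the total order 0 < 1 < 2 < 3 < 4 < 5 < 6 < 7 on the vertex set. Then K (dimension 2) consists of the simplices:

  0-simplices (8): [0], [1], [2], [3], [4], [5], [6], [7]
  1-simplices (24): (24 of them)
  2-simplices (16): [0,1,5], [0,1,6], [0,2,3], [0,2,4], [0,3,5], [0,4,7], [0,6,7], [1,2,5], [1,2,6], [2,3,7], [2,4,6], [2,5,7], [3,4,5], [3,4,6], [3,6,7], [4,5,7]

Hence C_0 ≅ Z^8, C_1 ≅ Z^24, C_2 ≅ Z^16.

The boundary map ∂_1: C_1 → C_0 sends each edge [p,q] (with p < q) to q − p. For instance
  ∂[0,4] = [4] − [0].
The 8×24 boundary matrix has rank 7 and Smith normal form diag(1,1,1,1,1,1,1).

∂_2: C_2 → C_1 sends each 2-simplex [p,q,r] to [q,r] − [p,r] + [p,q]. For instance
  ∂[4,5,7] = [5,7] − [4,7] + [4,5],
  ∂[3,4,5] = [4,5] − [3,5] + [3,4].
The resulting 24×16 matrix has rank 15, and its Smith normal form has invariant factors (1,1,1,1,1,1,1,1,1,1,1,1,1,1,1).

From H_k ≅ ker(∂_k) / im(∂_{k+1}) we obtain:

  H_2: rank ker ∂_2 − rank ∂_3 = (16 − 15) − 0 = 1, and there is no ∂_3, so H_2 ≅ Z.

(K is a triangulation of the torus T^2.)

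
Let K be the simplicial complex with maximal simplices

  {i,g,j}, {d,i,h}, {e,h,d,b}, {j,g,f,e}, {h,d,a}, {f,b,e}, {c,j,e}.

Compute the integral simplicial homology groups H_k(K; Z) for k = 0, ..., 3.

H_0 = Z,  H_1 = Z,  H_2 = 0,  H_3 = 0.

Take the total order a < b < c < d < e < f < g < h < i < j on the vertex set. Then K (dimension 3) consists of the simplices:

  0-simplices (10): a, b, c, d, e, f, g, h, i, j
  1-simplices (21): ad, ah, bd, be, bf, bh, ce, cj, de, dh, di, ef, eg, eh, ej, fg, fj, gi, gj, hi, ij
  2-simplices (13): adh, bde, bdh, bef, beh, cej, deh, dhi, efg, efj, egj, fgj, gij
  3-simplices (2): bdeh, efgj

so the chain groups are C_0 ≅ Z^10, C_1 ≅ Z^21, C_2 ≅ Z^13, C_3 ≅ Z^2.

Boundary ∂_1: C_1 → C_0 sends each edge [p,q] (with p < q) to q − p.
As a 10×21 matrix over Z this has rank 9, with invariant factors (1,1,1,1,1,1,1,1,1).

Boundary ∂_2: C_2 → C_1 sends each 2-simplex [p,q,r] to [q,r] − [p,r] + [p,q]. For instance
  ∂gij = ij − gj + gi,
  ∂efj = fj − ej + ef.
This gives a 21×13 integer matrix of rank 11; reducing to Smith normal form yields diagonal entries (1,1,1,1,1,1,1,1,1,1,1).

Boundary ∂_3: C_3 → C_2 sends each 3-simplex σ to the alternating sum Σ_i (−1)^i (σ with its i-th vertex removed). For instance
  ∂efgj = fgj − egj + efj − efg,
  ∂bdeh = deh − beh + bdh − bde.
As a 13×2 matrix over Z this has rank 2, with invariant factors (1,1).

Computing H_k = (kernel of ∂_k) / (image of ∂_{k+1}):

  H_0: rank C_0 − rank ∂_1 = 10 − 9 = 1, and the invariant factors of ∂_1 are all 1, so H_0 = Z.
  H_1: rank ker ∂_1 − rank ∂_2 = (21 − 9) − 11 = 1, and the invariant factors of ∂_2 are all 1, so H_1 = Z.
  H_2: rank ker ∂_2 − rank ∂_3 = (13 − 11) − 2 = 0, and the invariant factors of ∂_3 are all 1, so H_2 = 0.
  H_3: rank ker ∂_3 − rank ∂_4 = (2 − 2) − 0 = 0, and there is no ∂_4, so H_3 = 0.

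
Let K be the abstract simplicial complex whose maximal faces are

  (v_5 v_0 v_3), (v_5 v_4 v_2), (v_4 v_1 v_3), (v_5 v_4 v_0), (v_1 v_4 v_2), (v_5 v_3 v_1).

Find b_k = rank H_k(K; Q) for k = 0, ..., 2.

b_0 = 1, b_1 = 1, b_2 = 0.

We work with the vertex ordering v_0 < v_1 < v_2 < v_3 < v_4 < v_5. The simplices of K, each written with vertices in increasing order, are:

  0-simplices (6): [v_0], [v_1], [v_2], [v_3], [v_4], [v_5]
  1-simplices (12): [v_0,v_3], [v_0,v_4], [v_0,v_5], [v_1,v_2], [v_1,v_3], [v_1,v_4], [v_1,v_5], [v_2,v_4], [v_2,v_5], [v_3,v_4], [v_3,v_5], [v_4,v_5]
  2-simplices (6): [v_0,v_3,v_5], [v_0,v_4,v_5], [v_1,v_2,v_4], [v_1,v_3,v_4], [v_1,v_3,v_5], [v_2,v_4,v_5]

giving chain groups C_0 ≅ Z^6, C_1 ≅ Z^12, C_2 ≅ Z^6.

∂_1: C_1 → C_0 is given by ∂[p,q] = [q] − [p]. For instance
  ∂[v_0,v_4] = [v_4] − [v_0].
As a 6×12 matrix over Z this has rank 5, with invariant factors (1,1,1,1,1).

The boundary map ∂_2: C_2 → C_1 sends each 2-simplex [p,q,r] to [q,r] − [p,r] + [p,q]. For instance
  ∂[v_2,v_4,v_5] = [v_4,v_5] − [v_2,v_5] + [v_2,v_4],
  ∂[v_0,v_3,v_5] = [v_3,v_5] − [v_0,v_5] + [v_0,v_3].
This gives a 12×6 integer matrix of rank 6; reducing to Smith normal form yields diagonal entries (1,1,1,1,1,1).

Reading off H_k = ker ∂_k / im ∂_{k+1}:

  H_0: rank C_0 − rank ∂_1 = 6 − 5 = 1, and the invariant factors of ∂_1 are all 1, so H_0 ≅ Z.
  H_1: rank ker ∂_1 − rank ∂_2 = (12 − 5) − 6 = 1, and the invariant factors of ∂_2 are all 1, so H_1 ≅ Z.
  H_2: rank ker ∂_2 − rank ∂_3 = (6 − 6) − 0 = 0, and there is no ∂_3, so H_2 ≅ 0.

As a check, the Euler characteristic is 6 − 12 + 6 = 0, which agrees with 1 − 1 + 0 = 0.
(K is a triangulation of the cylinder S^1 x I.)

Hence the Betti numbers are b_0 = 1, b_1 = 1, b_2 = 0.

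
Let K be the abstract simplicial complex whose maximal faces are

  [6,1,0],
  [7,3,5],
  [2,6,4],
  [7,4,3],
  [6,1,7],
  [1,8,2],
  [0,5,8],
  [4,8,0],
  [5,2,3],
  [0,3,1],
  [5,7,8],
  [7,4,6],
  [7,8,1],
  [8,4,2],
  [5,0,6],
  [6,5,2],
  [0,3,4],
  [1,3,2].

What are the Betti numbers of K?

b_0 = 1, b_1 = 2, b_2 = 1.

We work with the vertex ordering 0 < 1 < 2 < 3 < 4 < 5 < 6 < 7 < 8. The simplices of K, each written with vertices in increasing order, are:

  0-simplices (9): [0], [1], [2], [3], [4], [5], [6], [7], [8]
  1-simplices (27): (27 of them)
  2-simplices (18): [0,1,3], [0,1,6], [0,3,4], [0,4,8], [0,5,6], [0,5,8], [1,2,3], [1,2,8], [1,6,7], [1,7,8], [2,3,5], [2,4,6], [2,4,8], [2,5,6], [3,4,7], [3,5,7], [4,6,7], [5,7,8]

giving chain groups C_0 ≅ Z^9, C_1 ≅ Z^27, C_2 ≅ Z^18.

The boundary map ∂_1: C_1 → C_0 maps an edge to its endpoints' difference, ∂[p,q] = q − p. For instance
  ∂[2,4] = [4] − [2].
The resulting 9×27 matrix has rank 8, and its Smith normal form has invariant factors (1,1,1,1,1,1,1,1).

∂_2: C_2 → C_1 maps a triangle to the signed sum of its edges. For instance
  ∂[1,2,8] = [2,8] − [1,8] + [1,2],
  ∂[0,1,3] = [1,3] − [0,3] + [0,1].
This gives a 27×18 integer matrix of rank 17; reducing to Smith normal form yields diagonal entries (1,1,1,1,1,1,1,1,1,1,1,1,1,1,1,1,1).

Now H_k = ker ∂_k / im ∂_{k+1}, so:

  H_0: rank C_0 − rank ∂_1 = 9 − 8 = 1, and the invariant factors of ∂_1 are all 1, so H_0 ≅ Z.
  H_1: rank ker ∂_1 − rank ∂_2 = (27 − 8) − 17 = 2, and the invariant factors of ∂_2 are all 1, so H_1 ≅ Z^2.
  H_2: rank ker ∂_2 − rank ∂_3 = (18 − 17) − 0 = 1, and there is no ∂_3, so H_2 ≅ Z.

As a check, the Euler characteristic is 9 − 27 + 18 = 0, which agrees with 1 − 2 + 1 = 0.

Hence the Betti numbers are b_0 = 1, b_1 = 2, b_2 = 1.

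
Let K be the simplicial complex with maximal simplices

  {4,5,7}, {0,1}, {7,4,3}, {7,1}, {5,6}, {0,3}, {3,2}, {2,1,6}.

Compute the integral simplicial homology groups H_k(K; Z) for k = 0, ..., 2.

K has 8 vertices, 13 edges, 3 triangles.
rank ∂_0 = 0, rank ∂_1 = 7 ⇒ b_0 = 8 − 0 − 7 = 1; all invariant factors of ∂_1 are 1 so no torsion. So H_0 ≅ Z.
rank ∂_1 = 7, rank ∂_2 = 3 ⇒ b_1 = 13 − 7 − 3 = 3; all invariant factors of ∂_2 are 1 so no torsion. So H_1 ≅ Z^3.
rank ∂_2 = 3, rank ∂_3 = 0 ⇒ b_2 = 3 − 3 − 0 = 0. So H_2 ≅ 0.

H_0 = Z,  H_1 = Z^3,  H_2 = 0.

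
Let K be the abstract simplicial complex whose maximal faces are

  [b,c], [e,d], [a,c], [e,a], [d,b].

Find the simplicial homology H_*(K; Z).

H_0 = Z,  H_1 = Z.

Fix the vertex order a < b < c < d < e and write every simplex with vertices in increasing order. Then dim K = 1 and the simplices of K are:

  0-simplices (5): a, b, c, d, e
  1-simplices (5): ac, ae, bc, bd, de

giving chain groups C_0 ≅ Z^5, C_1 ≅ Z^5.

∂_1: C_1 → C_0 sends each edge [p,q] (with p < q) to q − p.
The resulting 5×5 matrix has rank 4, and its Smith normal form has invariant factors (1,1,1,1).

Reading off H_k = ker ∂_k / im ∂_{k+1}:

  H_0: rank C_0 − rank ∂_1 = 5 − 4 = 1, and the invariant factors of ∂_1 are all 1, so H_0 ≅ Z.
  H_1: rank ker ∂_1 − rank ∂_2 = (5 − 4) − 0 = 1, and there is no ∂_2, so H_1 ≅ Z.

As a check, the Euler characteristic is 5 − 5 = 0, which agrees with 1 − 1 = 0.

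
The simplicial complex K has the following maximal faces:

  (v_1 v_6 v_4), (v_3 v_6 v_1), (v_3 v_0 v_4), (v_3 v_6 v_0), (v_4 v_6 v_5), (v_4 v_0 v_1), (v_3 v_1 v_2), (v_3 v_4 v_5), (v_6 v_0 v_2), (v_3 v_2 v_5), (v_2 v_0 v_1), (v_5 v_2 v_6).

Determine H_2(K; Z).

H_2 ≅ 0.

We work with the vertex ordering v_0 < v_1 < v_2 < v_3 < v_4 < v_5 < v_6. The simplices of K, each written with vertices in increasing order, are:

  0-simplices (7): [v_0], [v_1], [v_2], [v_3], [v_4], [v_5], [v_6]
  1-simplices (18): (18 of them)
  2-simplices (12): (12 of them)

so the chain groups are C_0 ≅ Z^7, C_1 ≅ Z^18, C_2 ≅ Z^12.

Boundary ∂_1: C_1 → C_0 sends each edge [p,q] (with p < q) to q − p.
This gives a 7×18 integer matrix of rank 6; reducing to Smith normal form yields diagonal entries (1,1,1,1,1,1).

∂_2: C_2 → C_1 maps a triangle to the signed sum of its edges. For instance
  ∂[v_1,v_4,v_6] = [v_4,v_6] − [v_1,v_6] + [v_1,v_4],
  ∂[v_0,v_3,v_6] = [v_3,v_6] − [v_0,v_6] + [v_0,v_3].
The 18×12 boundary matrix has rank 12 and Smith normal form diag(1,1,1,1,1,1,1,1,1,1,1,2).

Computing H_k = (kernel of ∂_k) / (image of ∂_{k+1}):

  H_2: rank ker ∂_2 − rank ∂_3 = (12 − 12) − 0 = 0, and there is no ∂_3, so H_2 = 0.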